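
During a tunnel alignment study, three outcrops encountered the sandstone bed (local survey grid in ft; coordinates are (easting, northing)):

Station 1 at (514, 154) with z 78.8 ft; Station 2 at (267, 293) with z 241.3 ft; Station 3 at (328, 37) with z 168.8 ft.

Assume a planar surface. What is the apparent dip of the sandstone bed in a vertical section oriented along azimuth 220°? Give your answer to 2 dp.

14.48°

Let the plane be z = a·E + b·N + c.
Station 2−Station 1: −247a + 139b = 162.5;  Station 3−Station 1: −186a − 117b = 90.
Solving gives a = −0.57572, b = 0.14602.
Unit vector along 220° is (sin 220°, cos 220°) = (-0.6428, -0.7660).
Slope in that direction = a·(-0.6428) + b·(-0.7660) = 0.25821.
Apparent dip = arctan|0.25821| = 14.48° (true dip is 30.7°, so apparent ≤ true as expected).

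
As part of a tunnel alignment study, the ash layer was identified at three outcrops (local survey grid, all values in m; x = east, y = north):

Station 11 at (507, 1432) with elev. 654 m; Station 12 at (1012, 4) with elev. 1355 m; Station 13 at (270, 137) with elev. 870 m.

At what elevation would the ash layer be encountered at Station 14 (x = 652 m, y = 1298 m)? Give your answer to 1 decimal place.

Two edge vectors: Station 11→Station 12 = (505, -1428, 701), Station 11→Station 13 = (-237, -1295, 216).
Normal n = (Station 11→Station 12) × (Station 11→Station 13) = (599347, -275217, -992411).
So ∂z/∂x = −n_x/n_z = 0.603930 and ∂z/∂y = −n_y/n_z = −0.277322.
Intercept c from Station 11: 654 − 306.19 + 397.12 = 744.93.
At (652, 1298): z = 393.8 − 360.0 + 744.93 = 778.7 m.

778.7 m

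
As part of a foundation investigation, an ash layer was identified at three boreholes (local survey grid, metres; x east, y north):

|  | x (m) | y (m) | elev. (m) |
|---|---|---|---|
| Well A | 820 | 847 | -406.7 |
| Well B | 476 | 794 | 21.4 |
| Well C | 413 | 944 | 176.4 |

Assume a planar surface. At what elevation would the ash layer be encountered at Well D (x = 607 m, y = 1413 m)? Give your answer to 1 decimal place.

Let the plane be z = a·x + b·y + c.
Well B−Well A: −344a − 53b = 428.1;  Well C−Well A: −407a + 97b = 583.1.
Solving gives a = −1.318371, b = 0.479617.
Then c = -406.7 − a·820 − b·847 = 268.13.
At (607, 1413): z = −800.3 + 677.7 + 268.13 = 145.6 m.

145.6 m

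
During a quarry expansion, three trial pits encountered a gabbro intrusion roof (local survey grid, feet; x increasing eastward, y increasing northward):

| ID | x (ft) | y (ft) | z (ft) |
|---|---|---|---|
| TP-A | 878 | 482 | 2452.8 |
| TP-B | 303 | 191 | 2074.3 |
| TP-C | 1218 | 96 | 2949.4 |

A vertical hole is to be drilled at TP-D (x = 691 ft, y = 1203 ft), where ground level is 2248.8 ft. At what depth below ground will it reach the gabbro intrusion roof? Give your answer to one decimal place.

Two edge vectors: TP-A→TP-B = (-575, -291, -378.5), TP-A→TP-C = (340, -386, 496.6).
Normal n = (TP-A→TP-B) × (TP-A→TP-C) = (-290611.6, 156855, 320890).
So ∂z/∂x = −n_x/n_z = 0.905642 and ∂z/∂y = −n_y/n_z = −0.488812.
Intercept c from TP-A: 2452.8 − 795.15 + 235.61 = 1893.25.
At (691, 1203): z_contact = 625.80 − 588.04 + 1893.25 = 1931.01 ft.
Depth below ground = 2248.8 − 1931.01 = 317.8 ft.

317.8 ft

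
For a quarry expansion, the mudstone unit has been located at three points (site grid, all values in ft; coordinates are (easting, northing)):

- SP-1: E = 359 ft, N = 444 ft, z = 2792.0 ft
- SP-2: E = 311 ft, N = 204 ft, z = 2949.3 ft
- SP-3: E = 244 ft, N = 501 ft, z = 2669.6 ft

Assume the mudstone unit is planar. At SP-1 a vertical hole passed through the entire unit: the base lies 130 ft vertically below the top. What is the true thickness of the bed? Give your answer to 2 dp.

Let the plane be z = a·E + b·N + c.
SP-2−SP-1: −48a − 240b = 157.3;  SP-3−SP-1: −115a + 57b = −122.4.
Solving gives a = 0.67279, b = −0.78998.
|∇z| = √(a²+b²) = 1.03765, so dip δ = arctan(1.03765) = 46.06°.
True thickness = vertical thickness × cos δ = 130 × cos 46.06° = 90.21 ft.

90.21 ft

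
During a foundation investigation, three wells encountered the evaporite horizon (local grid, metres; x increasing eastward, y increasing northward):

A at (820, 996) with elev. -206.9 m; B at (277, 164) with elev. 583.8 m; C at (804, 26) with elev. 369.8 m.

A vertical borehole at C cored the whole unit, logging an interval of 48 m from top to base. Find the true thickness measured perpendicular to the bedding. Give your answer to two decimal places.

Let the plane be z = a·x + b·y + c.
B−A: −543a − 832b = 790.7;  C−A: −16a − 970b = 576.7.
Solving gives a = −0.55934, b = −0.58531.
|∇z| = √(a²+b²) = 0.80960, so dip δ = arctan(0.80960) = 38.99°.
True thickness = vertical thickness × cos δ = 48 × cos 38.99° = 37.31 m.

37.31 m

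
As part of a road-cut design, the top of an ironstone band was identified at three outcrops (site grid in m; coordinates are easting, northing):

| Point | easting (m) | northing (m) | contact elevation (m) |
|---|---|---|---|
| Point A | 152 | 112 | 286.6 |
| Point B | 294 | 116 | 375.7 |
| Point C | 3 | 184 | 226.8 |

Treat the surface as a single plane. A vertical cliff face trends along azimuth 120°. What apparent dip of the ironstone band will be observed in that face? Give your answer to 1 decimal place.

Two edge vectors: Point A→Point B = (142, 4, 89.1), Point A→Point C = (-149, 72, -59.8).
Normal n = (Point A→Point B) × (Point A→Point C) = (-6654.4, -4784.3, 10820).
So ∂z/∂easting = −n_x/n_z = 0.61501 and ∂z/∂northing = −n_y/n_z = 0.44217.
Unit vector along 120° is (sin 120°, cos 120°) = (0.8660, -0.5000).
Slope in that direction = a·(0.8660) + b·(-0.5000) = 0.31153.
Apparent dip = arctan|0.31153| = 17.3° (true dip is 37.1°, so apparent ≤ true as expected).

17.3°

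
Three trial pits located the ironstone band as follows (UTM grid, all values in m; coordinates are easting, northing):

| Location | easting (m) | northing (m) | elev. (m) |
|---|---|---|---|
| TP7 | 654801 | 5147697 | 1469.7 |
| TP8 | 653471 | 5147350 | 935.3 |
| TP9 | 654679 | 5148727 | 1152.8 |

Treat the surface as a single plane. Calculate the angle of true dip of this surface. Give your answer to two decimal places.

27.98°

Two edge vectors: TP7→TP8 = (-1330, -347, -534.4), TP7→TP9 = (-122, 1030, -316.9).
Normal n = (TP7→TP8) × (TP7→TP9) = (660396.3, -356280.2, -1412234).
So ∂z/∂easting = −n_x/n_z = 0.46763 and ∂z/∂northing = −n_y/n_z = −0.25228.
Gradient magnitude |∇z| = √(a² + b²) = √(0.21867 + 0.06365) = 0.53134.
True dip = arctan(0.53134) = 27.98°, dipping toward WNW (azimuth ≈ 298°).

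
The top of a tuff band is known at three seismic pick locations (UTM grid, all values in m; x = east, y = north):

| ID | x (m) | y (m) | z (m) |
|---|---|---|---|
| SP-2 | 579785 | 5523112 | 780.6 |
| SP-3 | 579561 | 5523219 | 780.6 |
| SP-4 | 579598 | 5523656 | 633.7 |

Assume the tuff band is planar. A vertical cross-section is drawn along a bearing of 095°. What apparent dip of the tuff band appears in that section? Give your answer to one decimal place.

Two edge vectors: SP-2→SP-3 = (-224, 107, 0), SP-2→SP-4 = (-187, 544, -146.9).
Normal n = (SP-2→SP-3) × (SP-2→SP-4) = (-15718.3, -32905.6, -101847).
So ∂z/∂x = −n_x/n_z = −0.15433 and ∂z/∂y = −n_y/n_z = −0.32309.
Unit vector along 095° is (sin 95°, cos 95°) = (0.9962, -0.0872).
Slope in that direction = a·(0.9962) + b·(-0.0872) = −0.12559.
Apparent dip = arctan|0.12559| = 7.2° (true dip is 19.7°, so apparent ≤ true as expected).

7.2°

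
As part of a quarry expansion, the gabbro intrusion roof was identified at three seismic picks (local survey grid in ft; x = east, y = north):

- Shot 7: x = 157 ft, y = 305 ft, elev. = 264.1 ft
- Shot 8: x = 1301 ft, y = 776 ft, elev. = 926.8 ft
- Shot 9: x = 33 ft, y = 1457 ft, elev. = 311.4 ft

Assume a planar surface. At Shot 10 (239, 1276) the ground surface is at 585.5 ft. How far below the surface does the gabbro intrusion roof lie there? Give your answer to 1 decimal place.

Two edge vectors: Shot 7→Shot 8 = (1144, 471, 662.7), Shot 7→Shot 9 = (-124, 1152, 47.3).
Normal n = (Shot 7→Shot 8) × (Shot 7→Shot 9) = (-741152.1, -136286, 1376292).
So ∂z/∂x = −n_x/n_z = 0.538514 and ∂z/∂y = −n_y/n_z = 0.099024.
Intercept c from Shot 7: 264.1 − 84.55 − 30.20 = 149.35.
At (239, 1276): z_contact = 128.70 + 126.35 + 149.35 = 404.41 ft.
Depth below ground = 585.5 − 404.41 = 181.1 ft.

181.1 ft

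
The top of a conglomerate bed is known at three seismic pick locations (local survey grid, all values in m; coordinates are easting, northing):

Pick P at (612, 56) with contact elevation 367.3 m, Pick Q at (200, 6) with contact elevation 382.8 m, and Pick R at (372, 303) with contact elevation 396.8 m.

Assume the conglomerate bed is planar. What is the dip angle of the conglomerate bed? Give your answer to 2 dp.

5.00°

Two edge vectors: Pick P→Pick Q = (-412, -50, 15.5), Pick P→Pick R = (-240, 247, 29.5).
Normal n = (Pick P→Pick Q) × (Pick P→Pick R) = (-5303.5, 8434, -113764).
So ∂z/∂easting = −n_x/n_z = −0.04662 and ∂z/∂northing = −n_y/n_z = 0.07414.
Gradient magnitude |∇z| = √(a² + b²) = √(0.00217 + 0.00550) = 0.08758.
True dip = arctan(0.08758) = 5.00°, dipping toward SSE (azimuth ≈ 148°).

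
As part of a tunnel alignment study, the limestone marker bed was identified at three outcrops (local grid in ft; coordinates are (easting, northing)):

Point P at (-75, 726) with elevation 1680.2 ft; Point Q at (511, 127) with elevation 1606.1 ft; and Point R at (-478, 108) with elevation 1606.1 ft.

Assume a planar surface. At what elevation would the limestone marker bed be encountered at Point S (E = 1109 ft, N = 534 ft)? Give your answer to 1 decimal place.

Two edge vectors: Point P→Point Q = (586, -599, -74.1), Point P→Point R = (-403, -618, -74.1).
Normal n = (Point P→Point Q) × (Point P→Point R) = (-1407.9, 73284.9, -603545).
So ∂z/∂E = −n_x/n_z = −0.002333 and ∂z/∂N = −n_y/n_z = 0.121424.
Intercept c from Point P: 1680.2 − 0.17 − 88.15 = 1591.87.
At (1109, 534): z = −2.6 + 64.8 + 1591.87 = 1654.1 ft.

1654.1 ft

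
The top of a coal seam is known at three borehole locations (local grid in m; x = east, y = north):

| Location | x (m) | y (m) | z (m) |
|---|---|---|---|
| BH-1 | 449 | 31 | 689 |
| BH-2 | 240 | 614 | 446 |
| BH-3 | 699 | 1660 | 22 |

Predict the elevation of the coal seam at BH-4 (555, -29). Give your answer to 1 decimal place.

715.2 m

Let the plane be z = a·x + b·y + c.
BH-2−BH-1: −209a + 583b = −243;  BH-3−BH-1: 250a + 1629b = −667.
Solving gives a = 0.014368, b = −0.411659.
Then c = 689 − a·449 − b·31 = 695.31.
At (555, -29): z = 8.0 + 11.9 + 695.31 = 715.2 m.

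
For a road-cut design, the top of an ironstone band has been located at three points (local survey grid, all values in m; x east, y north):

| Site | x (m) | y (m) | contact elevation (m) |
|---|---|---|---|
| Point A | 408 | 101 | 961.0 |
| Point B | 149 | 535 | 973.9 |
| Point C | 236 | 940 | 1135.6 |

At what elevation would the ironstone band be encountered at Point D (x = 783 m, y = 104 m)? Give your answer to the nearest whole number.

Two edge vectors: Point A→Point B = (-259, 434, 12.9), Point A→Point C = (-172, 839, 174.6).
Normal n = (Point A→Point B) × (Point A→Point C) = (64953.3, 43002.6, -142653).
So ∂z/∂x = −n_x/n_z = 0.45532 and ∂z/∂y = −n_y/n_z = 0.30145.
Intercept c from Point A: 961 − 185.77 − 30.45 = 744.78.
At (783, 104): z = 356.5 + 31.4 + 744.78 = 1132.7 m.

1133 m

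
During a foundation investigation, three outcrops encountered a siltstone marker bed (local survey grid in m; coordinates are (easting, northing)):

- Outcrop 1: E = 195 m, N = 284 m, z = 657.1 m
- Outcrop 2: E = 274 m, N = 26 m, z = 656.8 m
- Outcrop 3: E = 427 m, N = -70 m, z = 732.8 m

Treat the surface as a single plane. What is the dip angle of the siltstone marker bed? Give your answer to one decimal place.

32.8°

Two edge vectors: Outcrop 1→Outcrop 2 = (79, -258, -0.3), Outcrop 1→Outcrop 3 = (232, -354, 75.7).
Normal n = (Outcrop 1→Outcrop 2) × (Outcrop 1→Outcrop 3) = (-19636.8, -6049.9, 31890).
So ∂z/∂E = −n_x/n_z = 0.61577 and ∂z/∂N = −n_y/n_z = 0.18971.
Gradient magnitude |∇z| = √(a² + b²) = √(0.37917 + 0.03599) = 0.64433.
True dip = arctan(0.64433) = 32.8°, dipping toward WSW (azimuth ≈ 253°).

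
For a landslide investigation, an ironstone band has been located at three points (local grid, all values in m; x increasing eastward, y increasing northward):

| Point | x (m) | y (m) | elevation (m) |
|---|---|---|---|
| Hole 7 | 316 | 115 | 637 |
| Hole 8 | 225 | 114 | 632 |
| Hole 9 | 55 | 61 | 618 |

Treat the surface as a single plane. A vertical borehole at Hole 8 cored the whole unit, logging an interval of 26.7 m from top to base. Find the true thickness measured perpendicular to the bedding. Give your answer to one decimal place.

26.6 m

Let the plane be z = a·x + b·y + c.
Hole 8−Hole 7: −91a − 1b = −5;  Hole 9−Hole 7: −261a − 54b = −19.
Solving gives a = 0.05394, b = 0.09112.
|∇z| = √(a²+b²) = 0.10589, so dip δ = arctan(0.10589) = 6.04°.
True thickness = vertical thickness × cos δ = 26.7 × cos 6.04° = 26.6 m.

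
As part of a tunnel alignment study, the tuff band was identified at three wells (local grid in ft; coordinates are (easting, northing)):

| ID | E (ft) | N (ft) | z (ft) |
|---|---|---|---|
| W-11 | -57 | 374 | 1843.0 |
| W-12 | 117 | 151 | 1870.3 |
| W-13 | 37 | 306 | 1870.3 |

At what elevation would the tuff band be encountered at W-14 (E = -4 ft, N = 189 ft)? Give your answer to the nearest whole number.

1823 ft

Two edge vectors: W-11→W-12 = (174, -223, 27.3), W-11→W-13 = (94, -68, 27.3).
Normal n = (W-11→W-12) × (W-11→W-13) = (-4231.5, -2184, 9130).
So ∂z/∂E = −n_x/n_z = 0.46347 and ∂z/∂N = −n_y/n_z = 0.23921.
Intercept c from W-11: 1843 + 26.42 − 89.47 = 1779.95.
At (-4, 189): z = −1.9 + 45.2 + 1779.95 = 1823.3 ft.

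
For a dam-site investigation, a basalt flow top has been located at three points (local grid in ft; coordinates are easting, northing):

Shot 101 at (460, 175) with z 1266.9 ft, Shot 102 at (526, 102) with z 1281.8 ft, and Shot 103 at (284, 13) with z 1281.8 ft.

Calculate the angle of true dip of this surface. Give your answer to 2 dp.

Two edge vectors: Shot 101→Shot 102 = (66, -73, 14.9), Shot 101→Shot 103 = (-176, -162, 14.9).
Normal n = (Shot 101→Shot 102) × (Shot 101→Shot 103) = (1326.1, -3605.8, -23540).
So ∂z/∂easting = −n_x/n_z = 0.05633 and ∂z/∂northing = −n_y/n_z = −0.15318.
Gradient magnitude |∇z| = √(a² + b²) = √(0.00317 + 0.02346) = 0.16321.
True dip = arctan(0.16321) = 9.27°, dipping toward NNW (azimuth ≈ 340°).

9.27°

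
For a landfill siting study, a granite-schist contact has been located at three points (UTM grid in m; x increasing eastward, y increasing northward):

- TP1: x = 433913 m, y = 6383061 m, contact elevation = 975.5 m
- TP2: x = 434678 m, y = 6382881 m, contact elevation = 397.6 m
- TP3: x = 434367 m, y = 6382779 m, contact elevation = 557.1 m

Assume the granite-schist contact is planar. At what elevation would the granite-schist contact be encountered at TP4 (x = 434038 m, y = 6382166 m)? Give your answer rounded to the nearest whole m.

Let the plane be z = a·x + b·y + c.
TP2−TP1: 765a − 180b = −577.9;  TP3−TP1: 454a − 282b = −418.4.
Solving gives a = −0.65409895, b = 0.43063503.
Then c = 975.5 − a·433913 − b·6383061 = −2463972.11.
At (434038, 6382166): z = −283903.8 + 2748384.2 − 2463972.11 = 508.3 m.

508 m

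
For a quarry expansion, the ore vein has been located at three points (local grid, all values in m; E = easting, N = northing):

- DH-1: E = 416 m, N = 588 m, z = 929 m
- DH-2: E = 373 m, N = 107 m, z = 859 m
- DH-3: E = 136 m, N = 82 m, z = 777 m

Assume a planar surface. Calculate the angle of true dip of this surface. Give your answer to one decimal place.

Let the plane be z = a·E + b·N + c.
DH-2−DH-1: −43a − 481b = −70;  DH-3−DH-1: −280a − 506b = −152.
Solving gives a = 0.33379, b = 0.11569.
Gradient magnitude |∇z| = √(a² + b²) = √(0.11141 + 0.01338) = 0.35327.
True dip = arctan(0.35327) = 19.5°, dipping toward WSW (azimuth ≈ 251°).

19.5°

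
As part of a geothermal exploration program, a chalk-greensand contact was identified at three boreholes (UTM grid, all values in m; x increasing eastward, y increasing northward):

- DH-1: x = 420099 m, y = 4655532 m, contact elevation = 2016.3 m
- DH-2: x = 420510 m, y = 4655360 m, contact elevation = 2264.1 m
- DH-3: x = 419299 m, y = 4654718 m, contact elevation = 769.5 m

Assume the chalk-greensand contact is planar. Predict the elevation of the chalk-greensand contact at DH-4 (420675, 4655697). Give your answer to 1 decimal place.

Two edge vectors: DH-1→DH-2 = (411, -172, 247.8), DH-1→DH-3 = (-800, -814, -1246.8).
Normal n = (DH-1→DH-2) × (DH-1→DH-3) = (416158.8, 314194.8, -472154).
So ∂z/∂x = −n_x/n_z = 0.881404796 and ∂z/∂y = −n_y/n_z = 0.665449832.
Intercept c from DH-1: 2016.3 − 370277.27 − 3098022.99 = −3466283.96.
At (420675, 4655697): z = 370785.0 + 3098132.8 − 3466283.96 = 2633.8 m.

2633.8 m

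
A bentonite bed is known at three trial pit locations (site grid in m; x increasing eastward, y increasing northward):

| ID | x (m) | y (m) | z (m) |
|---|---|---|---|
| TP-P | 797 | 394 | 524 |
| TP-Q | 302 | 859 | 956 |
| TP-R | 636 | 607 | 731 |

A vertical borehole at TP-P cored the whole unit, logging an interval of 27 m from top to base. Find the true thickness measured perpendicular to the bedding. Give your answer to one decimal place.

Let the plane be z = a·x + b·y + c.
TP-Q−TP-P: −495a + 465b = 432;  TP-R−TP-P: −161a + 213b = 207.
Solving gives a = 0.13867, b = 1.07664.
|∇z| = √(a²+b²) = 1.08554, so dip δ = arctan(1.08554) = 47.35°.
True thickness = vertical thickness × cos δ = 27 × cos 47.35° = 18.3 m.

18.3 m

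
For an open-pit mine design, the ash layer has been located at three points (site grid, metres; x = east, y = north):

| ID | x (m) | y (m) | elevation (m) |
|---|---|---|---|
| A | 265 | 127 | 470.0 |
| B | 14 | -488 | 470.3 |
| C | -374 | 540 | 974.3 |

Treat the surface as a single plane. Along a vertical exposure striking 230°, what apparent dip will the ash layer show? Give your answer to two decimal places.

Let the plane be z = a·x + b·y + c.
B−A: −251a − 615b = 0.3;  C−A: −639a + 413b = 504.3.
Solving gives a = −0.62472, b = 0.25448.
Unit vector along 230° is (sin 230°, cos 230°) = (-0.7660, -0.6428).
Slope in that direction = a·(-0.7660) + b·(-0.6428) = 0.31499.
Apparent dip = arctan|0.31499| = 17.48° (true dip is 34.0°, so apparent ≤ true as expected).

17.48°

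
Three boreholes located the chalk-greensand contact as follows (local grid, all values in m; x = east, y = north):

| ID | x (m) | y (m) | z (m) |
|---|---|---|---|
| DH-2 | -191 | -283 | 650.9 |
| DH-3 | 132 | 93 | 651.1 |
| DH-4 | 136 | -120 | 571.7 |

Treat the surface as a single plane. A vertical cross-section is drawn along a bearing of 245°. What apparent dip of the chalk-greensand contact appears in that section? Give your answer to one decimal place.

Two edge vectors: DH-2→DH-3 = (323, 376, 0.2), DH-2→DH-4 = (327, 163, -79.2).
Normal n = (DH-2→DH-3) × (DH-2→DH-4) = (-29811.8, 25647, -70303).
So ∂z/∂x = −n_x/n_z = −0.42405 and ∂z/∂y = −n_y/n_z = 0.36481.
Unit vector along 245° is (sin 245°, cos 245°) = (-0.9063, -0.4226).
Slope in that direction = a·(-0.9063) + b·(-0.4226) = 0.23014.
Apparent dip = arctan|0.23014| = 13.0° (true dip is 29.2°, so apparent ≤ true as expected).

13.0°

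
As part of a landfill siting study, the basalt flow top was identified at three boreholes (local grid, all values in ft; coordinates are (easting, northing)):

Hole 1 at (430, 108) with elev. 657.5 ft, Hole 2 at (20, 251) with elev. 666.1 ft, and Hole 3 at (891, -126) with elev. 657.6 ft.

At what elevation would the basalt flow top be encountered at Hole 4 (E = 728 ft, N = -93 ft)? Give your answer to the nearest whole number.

Let the plane be z = a·E + b·N + c.
Hole 2−Hole 1: −410a + 143b = 8.6;  Hole 3−Hole 1: 461a − 234b = 0.1.
Solving gives a = −0.06752, b = −0.13344.
Then c = 657.5 − a·430 − b·108 = 700.94.
At (728, -93): z = −49.2 + 12.4 + 700.94 = 664.2 ft.

664 ft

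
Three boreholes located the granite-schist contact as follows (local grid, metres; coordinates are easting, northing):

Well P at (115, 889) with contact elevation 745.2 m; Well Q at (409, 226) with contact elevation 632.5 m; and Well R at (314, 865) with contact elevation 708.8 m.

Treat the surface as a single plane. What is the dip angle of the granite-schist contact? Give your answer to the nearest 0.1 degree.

11.1°

Let the plane be z = a·easting + b·northing + c.
Well Q−Well P: 294a − 663b = −112.7;  Well R−Well P: 199a − 24b = −36.4.
Solving gives a = −0.17159, b = 0.09389.
Gradient magnitude |∇z| = √(a² + b²) = √(0.02944 + 0.00882) = 0.19560.
True dip = arctan(0.19560) = 11.1°, dipping toward ESE (azimuth ≈ 119°).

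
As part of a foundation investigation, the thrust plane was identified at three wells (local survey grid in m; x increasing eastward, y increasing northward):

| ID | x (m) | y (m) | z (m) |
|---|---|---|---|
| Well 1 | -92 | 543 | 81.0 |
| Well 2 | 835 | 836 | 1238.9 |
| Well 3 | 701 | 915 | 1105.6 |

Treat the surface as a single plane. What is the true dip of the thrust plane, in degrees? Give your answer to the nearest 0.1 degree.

50.0°

Let the plane be z = a·x + b·y + c.
Well 2−Well 1: 927a + 293b = 1157.9;  Well 3−Well 1: 793a + 372b = 1024.6.
Solving gives a = 1.16033, b = 0.28081.
Gradient magnitude |∇z| = √(a² + b²) = √(1.34636 + 0.07885) = 1.19382.
True dip = arctan(1.19382) = 50.0°, dipping toward WSW (azimuth ≈ 256°).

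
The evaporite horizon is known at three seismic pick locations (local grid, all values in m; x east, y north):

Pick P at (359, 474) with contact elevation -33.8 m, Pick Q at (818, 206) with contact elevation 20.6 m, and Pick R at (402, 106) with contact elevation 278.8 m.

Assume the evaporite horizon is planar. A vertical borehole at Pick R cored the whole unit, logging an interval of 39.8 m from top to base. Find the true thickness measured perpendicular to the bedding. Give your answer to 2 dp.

28.37 m

Two edge vectors: Pick P→Pick Q = (459, -268, 54.4), Pick P→Pick R = (43, -368, 312.6).
Normal n = (Pick P→Pick Q) × (Pick P→Pick R) = (-63757.6, -141144.2, -157388).
So ∂z/∂x = −n_x/n_z = −0.40510 and ∂z/∂y = −n_y/n_z = −0.89679.
|∇z| = √(a²+b²) = 0.98404, so dip δ = arctan(0.98404) = 44.54°.
True thickness = vertical thickness × cos δ = 39.8 × cos 44.54° = 28.37 m.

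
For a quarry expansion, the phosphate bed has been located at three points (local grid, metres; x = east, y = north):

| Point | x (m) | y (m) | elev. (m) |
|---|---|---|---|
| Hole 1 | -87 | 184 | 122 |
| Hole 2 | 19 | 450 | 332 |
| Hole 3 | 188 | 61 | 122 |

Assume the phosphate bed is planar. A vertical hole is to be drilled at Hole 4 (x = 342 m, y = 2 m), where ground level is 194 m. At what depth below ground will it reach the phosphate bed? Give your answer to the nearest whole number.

65 m

Two edge vectors: Hole 1→Hole 2 = (106, 266, 210), Hole 1→Hole 3 = (275, -123, 0).
Normal n = (Hole 1→Hole 2) × (Hole 1→Hole 3) = (25830, 57750, -86188).
So ∂z/∂x = −n_x/n_z = 0.29969 and ∂z/∂y = −n_y/n_z = 0.67005.
Intercept c from Hole 1: 122 + 26.07 − 123.29 = 24.78.
At (342, 2): z_contact = 102.5 + 1.3 + 24.78 = 128.6 m.
Depth below ground = 194 − 128.6 = 65 m.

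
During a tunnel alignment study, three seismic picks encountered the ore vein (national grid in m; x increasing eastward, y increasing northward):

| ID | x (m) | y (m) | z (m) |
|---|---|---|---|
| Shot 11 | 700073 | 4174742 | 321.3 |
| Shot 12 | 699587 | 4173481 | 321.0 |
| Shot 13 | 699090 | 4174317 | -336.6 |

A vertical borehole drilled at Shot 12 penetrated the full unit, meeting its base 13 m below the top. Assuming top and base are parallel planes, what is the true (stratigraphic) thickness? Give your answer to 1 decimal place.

Two edge vectors: Shot 11→Shot 12 = (-486, -1261, -0.3), Shot 11→Shot 13 = (-983, -425, -657.9).
Normal n = (Shot 11→Shot 12) × (Shot 11→Shot 13) = (829484.4, -319444.5, -1033013).
So ∂z/∂x = −n_x/n_z = 0.80298 and ∂z/∂y = −n_y/n_z = −0.30924.
|∇z| = √(a²+b²) = 0.86046, so dip δ = arctan(0.86046) = 40.71°.
True thickness = vertical thickness × cos δ = 13 × cos 40.71° = 9.9 m.

9.9 m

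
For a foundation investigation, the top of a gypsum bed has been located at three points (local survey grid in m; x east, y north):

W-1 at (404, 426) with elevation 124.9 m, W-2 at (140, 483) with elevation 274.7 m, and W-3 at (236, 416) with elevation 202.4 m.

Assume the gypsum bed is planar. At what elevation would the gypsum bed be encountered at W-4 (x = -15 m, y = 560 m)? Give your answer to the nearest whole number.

379 m

Two edge vectors: W-1→W-2 = (-264, 57, 149.8), W-1→W-3 = (-168, -10, 77.5).
Normal n = (W-1→W-2) × (W-1→W-3) = (5915.5, -4706.4, 12216).
So ∂z/∂x = −n_x/n_z = −0.48424 and ∂z/∂y = −n_y/n_z = 0.38527.
Intercept c from W-1: 124.9 + 195.63 − 164.12 = 156.41.
At (-15, 560): z = 7.3 + 215.7 + 156.41 = 379.4 m.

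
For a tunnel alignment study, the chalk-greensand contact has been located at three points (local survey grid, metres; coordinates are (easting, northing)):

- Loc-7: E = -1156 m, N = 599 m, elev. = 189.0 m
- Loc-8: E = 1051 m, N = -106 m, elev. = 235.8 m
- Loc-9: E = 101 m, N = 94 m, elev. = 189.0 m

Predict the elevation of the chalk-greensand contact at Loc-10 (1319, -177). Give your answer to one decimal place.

245.2 m

Two edge vectors: Loc-7→Loc-8 = (2207, -705, 46.8), Loc-7→Loc-9 = (1257, -505, 0).
Normal n = (Loc-7→Loc-8) × (Loc-7→Loc-9) = (23634, 58827.6, -228350).
So ∂z/∂E = −n_x/n_z = 0.103499 and ∂z/∂N = −n_y/n_z = 0.257620.
Intercept c from Loc-7: 189 + 119.64 − 154.31 = 154.33.
At (1319, -177): z = 136.5 − 45.6 + 154.33 = 245.2 m.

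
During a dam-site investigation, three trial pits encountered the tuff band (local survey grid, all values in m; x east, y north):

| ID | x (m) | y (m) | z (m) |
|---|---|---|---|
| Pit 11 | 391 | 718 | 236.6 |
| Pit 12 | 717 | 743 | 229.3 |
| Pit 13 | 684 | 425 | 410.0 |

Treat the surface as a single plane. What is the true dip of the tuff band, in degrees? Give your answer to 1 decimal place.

Let the plane be z = a·x + b·y + c.
Pit 12−Pit 11: 326a + 25b = −7.3;  Pit 13−Pit 11: 293a − 293b = 173.4.
Solving gives a = 0.02135, b = −0.57045.
Gradient magnitude |∇z| = √(a² + b²) = √(0.00046 + 0.32542) = 0.57085.
True dip = arctan(0.57085) = 29.7°, dipping toward N (azimuth ≈ 358°).

29.7°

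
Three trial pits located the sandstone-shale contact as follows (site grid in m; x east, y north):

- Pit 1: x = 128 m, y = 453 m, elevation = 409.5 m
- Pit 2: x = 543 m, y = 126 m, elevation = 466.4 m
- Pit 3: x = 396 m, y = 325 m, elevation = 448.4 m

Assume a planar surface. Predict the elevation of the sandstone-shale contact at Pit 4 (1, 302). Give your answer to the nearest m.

386 m

Let the plane be z = a·x + b·y + c.
Pit 2−Pit 1: 415a − 327b = 56.9;  Pit 3−Pit 1: 268a − 128b = 38.9.
Solving gives a = 0.15752, b = 0.02591.
Then c = 409.5 − a·128 − b·453 = 377.60.
At (1, 302): z = 0.2 + 7.8 + 377.60 = 385.6 m.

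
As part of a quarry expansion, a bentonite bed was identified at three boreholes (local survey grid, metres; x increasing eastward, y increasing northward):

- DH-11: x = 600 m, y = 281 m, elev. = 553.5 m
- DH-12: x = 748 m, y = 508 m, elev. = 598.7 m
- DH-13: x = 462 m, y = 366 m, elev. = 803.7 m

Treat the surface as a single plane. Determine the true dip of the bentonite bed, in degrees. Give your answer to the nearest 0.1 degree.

57.3°

Let the plane be z = a·x + b·y + c.
DH-12−DH-11: 148a + 227b = 45.2;  DH-13−DH-11: −138a + 85b = 250.2.
Solving gives a = −1.20606, b = 0.98545.
Gradient magnitude |∇z| = √(a² + b²) = √(1.45459 + 0.97111) = 1.55747.
True dip = arctan(1.55747) = 57.3°, dipping toward SE (azimuth ≈ 129°).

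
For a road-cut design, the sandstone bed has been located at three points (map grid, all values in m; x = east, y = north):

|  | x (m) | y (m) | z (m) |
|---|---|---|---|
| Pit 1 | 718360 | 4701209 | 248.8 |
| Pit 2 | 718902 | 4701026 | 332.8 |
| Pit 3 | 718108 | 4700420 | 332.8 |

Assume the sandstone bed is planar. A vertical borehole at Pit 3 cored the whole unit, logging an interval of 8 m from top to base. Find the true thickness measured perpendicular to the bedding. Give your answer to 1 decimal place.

7.9 m

Two edge vectors: Pit 1→Pit 2 = (542, -183, 84), Pit 1→Pit 3 = (-252, -789, 84).
Normal n = (Pit 1→Pit 2) × (Pit 1→Pit 3) = (50904, -66696, -473754).
So ∂z/∂x = −n_x/n_z = 0.10745 and ∂z/∂y = −n_y/n_z = −0.14078.
|∇z| = √(a²+b²) = 0.17710, so dip δ = arctan(0.17710) = 10.04°.
True thickness = vertical thickness × cos δ = 8 × cos 10.04° = 7.9 m.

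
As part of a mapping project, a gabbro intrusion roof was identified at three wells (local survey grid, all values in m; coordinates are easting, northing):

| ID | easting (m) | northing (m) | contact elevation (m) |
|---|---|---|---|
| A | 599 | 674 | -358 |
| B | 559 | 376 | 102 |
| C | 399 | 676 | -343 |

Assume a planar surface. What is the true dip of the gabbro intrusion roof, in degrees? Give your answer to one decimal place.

Two edge vectors: A→B = (-40, -298, 460), A→C = (-200, 2, 15).
Normal n = (A→B) × (A→C) = (-5390, -91400, -59680).
So ∂z/∂easting = −n_x/n_z = −0.09032 and ∂z/∂northing = −n_y/n_z = −1.53150.
Gradient magnitude |∇z| = √(a² + b²) = √(0.00816 + 2.34550) = 1.53416.
True dip = arctan(1.53416) = 56.9°, dipping toward N (azimuth ≈ 003°).

56.9°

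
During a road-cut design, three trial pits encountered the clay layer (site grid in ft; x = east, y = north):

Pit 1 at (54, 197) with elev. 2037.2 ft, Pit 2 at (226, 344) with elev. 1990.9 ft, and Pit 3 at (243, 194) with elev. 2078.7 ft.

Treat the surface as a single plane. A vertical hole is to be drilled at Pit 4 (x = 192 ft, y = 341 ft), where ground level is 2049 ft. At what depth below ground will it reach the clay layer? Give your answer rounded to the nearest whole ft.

Let the plane be z = a·x + b·y + c.
Pit 2−Pit 1: 172a + 147b = −46.3;  Pit 3−Pit 1: 189a − 3b = 41.5.
Solving gives a = 0.21066, b = −0.56146.
Then c = 2037.2 − a·54 − b·197 = 2136.43.
At (192, 341): z_contact = 40.4 − 191.5 + 2136.43 = 1985.4 ft.
Depth below ground = 2049 − 1985.4 = 64 ft.

64 ft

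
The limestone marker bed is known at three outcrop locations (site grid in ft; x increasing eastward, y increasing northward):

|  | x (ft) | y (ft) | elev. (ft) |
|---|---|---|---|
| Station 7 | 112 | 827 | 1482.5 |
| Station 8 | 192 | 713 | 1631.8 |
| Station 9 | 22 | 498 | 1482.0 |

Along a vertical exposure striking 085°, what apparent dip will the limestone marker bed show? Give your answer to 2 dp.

52.59°

Two edge vectors: Station 7→Station 8 = (80, -114, 149.3), Station 7→Station 9 = (-90, -329, -0.5).
Normal n = (Station 7→Station 8) × (Station 7→Station 9) = (49176.7, -13397, -36580).
So ∂z/∂x = −n_x/n_z = 1.34436 and ∂z/∂y = −n_y/n_z = −0.36624.
Unit vector along 085° is (sin 85°, cos 85°) = (0.9962, 0.0872).
Slope in that direction = a·(0.9962) + b·(0.0872) = 1.30732.
Apparent dip = arctan|1.30732| = 52.59° (true dip is 54.3°, so apparent ≤ true as expected).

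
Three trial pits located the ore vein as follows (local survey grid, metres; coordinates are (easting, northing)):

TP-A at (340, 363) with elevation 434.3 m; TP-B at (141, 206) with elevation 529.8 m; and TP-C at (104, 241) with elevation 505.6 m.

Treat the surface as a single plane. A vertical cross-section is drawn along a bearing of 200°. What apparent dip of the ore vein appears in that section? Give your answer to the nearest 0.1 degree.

31.0°

Two edge vectors: TP-A→TP-B = (-199, -157, 95.5), TP-A→TP-C = (-236, -122, 71.3).
Normal n = (TP-A→TP-B) × (TP-A→TP-C) = (456.9, -8349.3, -12774).
So ∂z/∂E = −n_x/n_z = 0.03577 and ∂z/∂N = −n_y/n_z = −0.65362.
Unit vector along 200° is (sin 200°, cos 200°) = (-0.3420, -0.9397).
Slope in that direction = a·(-0.3420) + b·(-0.9397) = 0.60197.
Apparent dip = arctan|0.60197| = 31.0° (true dip is 33.2°, so apparent ≤ true as expected).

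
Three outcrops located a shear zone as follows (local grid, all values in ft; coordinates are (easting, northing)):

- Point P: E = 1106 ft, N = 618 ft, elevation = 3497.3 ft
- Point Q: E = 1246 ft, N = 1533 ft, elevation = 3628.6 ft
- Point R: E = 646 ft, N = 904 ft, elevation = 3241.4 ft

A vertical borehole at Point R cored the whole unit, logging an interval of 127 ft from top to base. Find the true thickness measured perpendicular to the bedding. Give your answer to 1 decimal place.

Two edge vectors: Point P→Point Q = (140, 915, 131.3), Point P→Point R = (-460, 286, -255.9).
Normal n = (Point P→Point Q) × (Point P→Point R) = (-271700.3, -24572, 460940).
So ∂z/∂E = −n_x/n_z = 0.58945 and ∂z/∂N = −n_y/n_z = 0.05331.
|∇z| = √(a²+b²) = 0.59185, so dip δ = arctan(0.59185) = 30.62°.
True thickness = vertical thickness × cos δ = 127 × cos 30.62° = 109.3 ft.

109.3 ft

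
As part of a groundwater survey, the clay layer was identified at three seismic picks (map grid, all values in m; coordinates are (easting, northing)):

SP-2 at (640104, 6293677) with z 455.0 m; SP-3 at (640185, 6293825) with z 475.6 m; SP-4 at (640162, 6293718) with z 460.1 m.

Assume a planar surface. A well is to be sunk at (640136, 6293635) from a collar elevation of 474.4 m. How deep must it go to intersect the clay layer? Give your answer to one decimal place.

26.2 m

Two edge vectors: SP-2→SP-3 = (81, 148, 20.6), SP-2→SP-4 = (58, 41, 5.1).
Normal n = (SP-2→SP-3) × (SP-2→SP-4) = (-89.8, 781.7, -5263).
So ∂z/∂E = −n_x/n_z = −0.017062512 and ∂z/∂N = −n_y/n_z = 0.148527456.
Intercept c from SP-2: 455 + 10921.78 − 934783.83 = −923407.05.
At (640136, 6293635): z_contact = −10922.33 + 934777.59 − 923407.05 = 448.22 m.
Depth below ground = 474.4 − 448.22 = 26.2 m.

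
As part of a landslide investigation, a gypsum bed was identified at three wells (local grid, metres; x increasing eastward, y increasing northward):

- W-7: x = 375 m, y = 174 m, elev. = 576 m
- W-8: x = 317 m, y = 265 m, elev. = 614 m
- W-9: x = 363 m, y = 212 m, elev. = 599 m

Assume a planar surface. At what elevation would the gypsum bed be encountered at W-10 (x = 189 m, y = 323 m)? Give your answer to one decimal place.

585.1 m

Two edge vectors: W-7→W-8 = (-58, 91, 38), W-7→W-9 = (-12, 38, 23).
Normal n = (W-7→W-8) × (W-7→W-9) = (649, 878, -1112).
So ∂z/∂x = −n_x/n_z = 0.58363 and ∂z/∂y = −n_y/n_z = 0.78957.
Intercept c from W-7: 576 − 218.86 − 137.38 = 219.75.
At (189, 323): z = 110.3 + 255.0 + 219.75 = 585.1 m.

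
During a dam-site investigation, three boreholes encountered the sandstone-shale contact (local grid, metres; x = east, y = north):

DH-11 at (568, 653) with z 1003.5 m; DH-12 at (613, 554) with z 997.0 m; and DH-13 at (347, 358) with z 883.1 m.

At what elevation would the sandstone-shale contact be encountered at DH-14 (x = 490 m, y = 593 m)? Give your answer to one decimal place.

Two edge vectors: DH-11→DH-12 = (45, -99, -6.5), DH-11→DH-13 = (-221, -295, -120.4).
Normal n = (DH-11→DH-12) × (DH-11→DH-13) = (10002.1, 6854.5, -35154).
So ∂z/∂x = −n_x/n_z = 0.28452 and ∂z/∂y = −n_y/n_z = 0.19498.
Intercept c from DH-11: 1003.5 − 161.61 − 127.33 = 714.57.
At (490, 593): z = 139.4 + 115.6 + 714.57 = 969.6 m.

969.6 m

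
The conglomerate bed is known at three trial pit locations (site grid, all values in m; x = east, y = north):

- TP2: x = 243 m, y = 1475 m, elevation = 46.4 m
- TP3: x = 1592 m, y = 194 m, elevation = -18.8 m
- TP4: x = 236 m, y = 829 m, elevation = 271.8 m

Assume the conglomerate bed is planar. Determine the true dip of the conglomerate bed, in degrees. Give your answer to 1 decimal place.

27.0°

Two edge vectors: TP2→TP3 = (1349, -1281, -65.2), TP2→TP4 = (-7, -646, 225.4).
Normal n = (TP2→TP3) × (TP2→TP4) = (-330856.6, -303608.2, -880421).
So ∂z/∂x = −n_x/n_z = −0.37579 and ∂z/∂y = −n_y/n_z = −0.34484.
Gradient magnitude |∇z| = √(a² + b²) = √(0.14122 + 0.11892) = 0.51004.
True dip = arctan(0.51004) = 27.0°, dipping toward NE (azimuth ≈ 047°).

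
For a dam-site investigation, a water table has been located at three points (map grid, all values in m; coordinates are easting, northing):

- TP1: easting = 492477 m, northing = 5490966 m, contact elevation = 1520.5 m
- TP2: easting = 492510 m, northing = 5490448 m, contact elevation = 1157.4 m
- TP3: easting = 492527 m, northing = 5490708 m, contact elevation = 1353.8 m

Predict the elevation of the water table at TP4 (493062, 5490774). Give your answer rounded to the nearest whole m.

1627 m

Two edge vectors: TP1→TP2 = (33, -518, -363.1), TP1→TP3 = (50, -258, -166.7).
Normal n = (TP1→TP2) × (TP1→TP3) = (-7329.2, -12653.9, 17386).
So ∂z/∂easting = −n_x/n_z = 0.42155758 and ∂z/∂northing = −n_y/n_z = 0.72782124.
Intercept c from TP1: 1520.5 − 207607.41 − 3996441.66 = −4202528.57.
At (493062, 5490774): z = 207854.0 + 3996301.9 − 4202528.57 = 1627.4 m.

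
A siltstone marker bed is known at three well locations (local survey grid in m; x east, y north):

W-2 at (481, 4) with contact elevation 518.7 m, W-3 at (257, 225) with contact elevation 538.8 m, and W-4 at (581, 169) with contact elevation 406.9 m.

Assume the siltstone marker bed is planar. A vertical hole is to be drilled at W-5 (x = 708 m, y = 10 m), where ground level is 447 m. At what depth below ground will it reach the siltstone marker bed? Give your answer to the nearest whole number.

Let the plane be z = a·x + b·y + c.
W-3−W-2: −224a + 221b = 20.1;  W-4−W-2: 100a + 165b = −111.8.
Solving gives a = −0.47451, b = −0.39000.
Then c = 518.7 − a·481 − b·4 = 748.50.
At (708, 10): z_contact = −335.9 − 3.9 + 748.50 = 408.6 m.
Depth below ground = 447 − 408.6 = 38 m.

38 m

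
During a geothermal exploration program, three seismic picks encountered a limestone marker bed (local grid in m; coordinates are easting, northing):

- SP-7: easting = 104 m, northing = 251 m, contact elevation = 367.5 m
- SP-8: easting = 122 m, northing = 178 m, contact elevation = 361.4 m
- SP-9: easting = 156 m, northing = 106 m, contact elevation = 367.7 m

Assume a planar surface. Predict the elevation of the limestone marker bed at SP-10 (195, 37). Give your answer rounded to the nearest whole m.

Let the plane be z = a·easting + b·northing + c.
SP-8−SP-7: 18a − 73b = −6.1;  SP-9−SP-7: 52a − 145b = 0.2.
Solving gives a = 0.75809, b = 0.27049.
Then c = 367.5 − a·104 − b·251 = 220.77.
At (195, 37): z = 147.8 + 10.0 + 220.77 = 378.6 m.

379 m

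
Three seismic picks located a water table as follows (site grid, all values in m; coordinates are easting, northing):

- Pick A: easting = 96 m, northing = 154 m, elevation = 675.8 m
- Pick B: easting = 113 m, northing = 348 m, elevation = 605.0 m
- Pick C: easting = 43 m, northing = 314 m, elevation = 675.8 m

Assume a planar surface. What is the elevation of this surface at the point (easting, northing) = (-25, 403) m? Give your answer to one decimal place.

709.4 m

Let the plane be z = a·easting + b·northing + c.
Pick B−Pick A: 17a + 194b = −70.8;  Pick C−Pick A: −53a + 160b = 0.
Solving gives a = −0.87125, b = −0.28860.
Then c = 675.8 − a·96 − b·154 = 803.88.
At (-25, 403): z = 21.8 − 116.3 + 803.88 = 709.4 m.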